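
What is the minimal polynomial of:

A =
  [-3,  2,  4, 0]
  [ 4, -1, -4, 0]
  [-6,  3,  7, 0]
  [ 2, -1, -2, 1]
x^2 - 2*x + 1

The characteristic polynomial is χ_A(x) = (x - 1)^4, so the eigenvalues are known. The minimal polynomial is
  m_A(x) = Π_λ (x − λ)^{k_λ}
where k_λ is the size of the *largest* Jordan block for λ (equivalently, the smallest k with (A − λI)^k v = 0 for every generalised eigenvector v of λ).

  λ = 1: largest Jordan block has size 2, contributing (x − 1)^2

So m_A(x) = (x - 1)^2 = x^2 - 2*x + 1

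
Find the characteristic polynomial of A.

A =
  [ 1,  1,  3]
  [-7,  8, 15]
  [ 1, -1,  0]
x^3 - 9*x^2 + 27*x - 27

Expanding det(x·I − A) (e.g. by cofactor expansion or by noting that A is similar to its Jordan form J, which has the same characteristic polynomial as A) gives
  χ_A(x) = x^3 - 9*x^2 + 27*x - 27
which factors as (x - 3)^3. The eigenvalues (with algebraic multiplicities) are λ = 3 with multiplicity 3.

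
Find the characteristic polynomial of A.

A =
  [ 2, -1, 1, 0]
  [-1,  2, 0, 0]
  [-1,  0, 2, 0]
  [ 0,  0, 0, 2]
x^4 - 8*x^3 + 24*x^2 - 32*x + 16

Expanding det(x·I − A) (e.g. by cofactor expansion or by noting that A is similar to its Jordan form J, which has the same characteristic polynomial as A) gives
  χ_A(x) = x^4 - 8*x^3 + 24*x^2 - 32*x + 16
which factors as (x - 2)^4. The eigenvalues (with algebraic multiplicities) are λ = 2 with multiplicity 4.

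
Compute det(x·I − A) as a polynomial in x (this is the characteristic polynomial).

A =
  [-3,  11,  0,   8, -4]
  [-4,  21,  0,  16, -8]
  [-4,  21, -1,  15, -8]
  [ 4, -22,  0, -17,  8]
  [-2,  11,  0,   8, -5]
x^5 + 5*x^4 + 10*x^3 + 10*x^2 + 5*x + 1

Expanding det(x·I − A) (e.g. by cofactor expansion or by noting that A is similar to its Jordan form J, which has the same characteristic polynomial as A) gives
  χ_A(x) = x^5 + 5*x^4 + 10*x^3 + 10*x^2 + 5*x + 1
which factors as (x + 1)^5. The eigenvalues (with algebraic multiplicities) are λ = -1 with multiplicity 5.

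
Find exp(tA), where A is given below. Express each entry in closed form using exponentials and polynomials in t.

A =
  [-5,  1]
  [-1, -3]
e^{tA} =
  [-t*exp(-4*t) + exp(-4*t), t*exp(-4*t)]
  [-t*exp(-4*t), t*exp(-4*t) + exp(-4*t)]

Strategy: write A = P · J · P⁻¹ where J is a Jordan canonical form, so e^{tA} = P · e^{tJ} · P⁻¹, and e^{tJ} can be computed block-by-block.

A has Jordan form
J =
  [-4,  1]
  [ 0, -4]
(up to reordering of blocks).

Per-block formulas:
  For a 2×2 Jordan block J_2(-4): exp(t · J_2(-4)) = e^(-4t)·(I + t·N), where N is the 2×2 nilpotent shift.

After assembling e^{tJ} and conjugating by P, we get:

e^{tA} =
  [-t*exp(-4*t) + exp(-4*t), t*exp(-4*t)]
  [-t*exp(-4*t), t*exp(-4*t) + exp(-4*t)]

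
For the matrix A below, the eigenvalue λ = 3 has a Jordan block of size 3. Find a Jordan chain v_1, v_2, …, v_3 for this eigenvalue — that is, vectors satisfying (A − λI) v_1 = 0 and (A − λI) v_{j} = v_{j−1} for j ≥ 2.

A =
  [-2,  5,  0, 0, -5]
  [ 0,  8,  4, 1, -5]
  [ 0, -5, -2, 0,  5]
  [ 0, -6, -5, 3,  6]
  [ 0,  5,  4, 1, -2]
A Jordan chain for λ = 3 of length 3:
v_1 = (0, -1, 0, 0, -1)ᵀ
v_2 = (0, 1, 0, -1, 1)ᵀ
v_3 = (1, 1, -1, 0, 0)ᵀ

Let N = A − (3)·I. We want v_3 with N^3 v_3 = 0 but N^2 v_3 ≠ 0; then v_{j-1} := N · v_j for j = 3, …, 2.

Pick v_3 = (1, 1, -1, 0, 0)ᵀ.
Then v_2 = N · v_3 = (0, 1, 0, -1, 1)ᵀ.
Then v_1 = N · v_2 = (0, -1, 0, 0, -1)ᵀ.

Sanity check: (A − (3)·I) v_1 = (0, 0, 0, 0, 0)ᵀ = 0. ✓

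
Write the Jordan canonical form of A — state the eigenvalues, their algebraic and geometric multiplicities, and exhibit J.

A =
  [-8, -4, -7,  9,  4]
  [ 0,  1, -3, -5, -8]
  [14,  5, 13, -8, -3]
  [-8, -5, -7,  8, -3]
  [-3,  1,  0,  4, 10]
J_1(3) ⊕ J_1(3) ⊕ J_3(6)

The characteristic polynomial is
  det(x·I − A) = x^5 - 24*x^4 + 225*x^3 - 1026*x^2 + 2268*x - 1944 = (x - 6)^3*(x - 3)^2

Eigenvalues and multiplicities (the geometric multiplicity of λ is n − rank(A − λI), which equals the number of Jordan blocks for λ):
  λ = 3: algebraic multiplicity = 2, geometric multiplicity = 2
  λ = 6: algebraic multiplicity = 3, geometric multiplicity = 1

Determining the block sizes for each eigenvalue:
  λ = 3: gm = am = 2, so every block has size 1 → block sizes [1, 1]
  λ = 6: one block (gm = 1), so the single block has size am = 3 → block sizes [3]

Assembling the blocks gives a Jordan form
J =
  [3, 0, 0, 0, 0]
  [0, 3, 0, 0, 0]
  [0, 0, 6, 1, 0]
  [0, 0, 0, 6, 1]
  [0, 0, 0, 0, 6]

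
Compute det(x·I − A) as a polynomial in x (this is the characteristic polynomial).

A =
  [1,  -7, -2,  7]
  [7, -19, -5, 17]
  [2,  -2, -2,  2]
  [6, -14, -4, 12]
x^4 + 8*x^3 + 24*x^2 + 32*x + 16

Expanding det(x·I − A) (e.g. by cofactor expansion or by noting that A is similar to its Jordan form J, which has the same characteristic polynomial as A) gives
  χ_A(x) = x^4 + 8*x^3 + 24*x^2 + 32*x + 16
which factors as (x + 2)^4. The eigenvalues (with algebraic multiplicities) are λ = -2 with multiplicity 4.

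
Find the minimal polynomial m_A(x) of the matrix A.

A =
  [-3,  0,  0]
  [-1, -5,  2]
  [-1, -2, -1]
x^2 + 6*x + 9

The characteristic polynomial is χ_A(x) = (x + 3)^3, so the eigenvalues are known. The minimal polynomial is
  m_A(x) = Π_λ (x − λ)^{k_λ}
where k_λ is the size of the *largest* Jordan block for λ (equivalently, the smallest k with (A − λI)^k v = 0 for every generalised eigenvector v of λ).

  λ = -3: largest Jordan block has size 2, contributing (x + 3)^2

So m_A(x) = (x + 3)^2 = x^2 + 6*x + 9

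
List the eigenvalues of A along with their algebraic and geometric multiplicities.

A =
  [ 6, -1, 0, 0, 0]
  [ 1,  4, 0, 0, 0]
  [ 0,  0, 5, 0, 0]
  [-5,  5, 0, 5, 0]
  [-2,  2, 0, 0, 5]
λ = 5: alg = 5, geom = 4

Step 1 — factor the characteristic polynomial to read off the algebraic multiplicities:
  χ_A(x) = (x - 5)^5

Step 2 — compute geometric multiplicities via the rank-nullity identity g(λ) = n − rank(A − λI):
  rank(A − (5)·I) = 1, so dim ker(A − (5)·I) = n − 1 = 4

Summary:
  λ = 5: algebraic multiplicity = 5, geometric multiplicity = 4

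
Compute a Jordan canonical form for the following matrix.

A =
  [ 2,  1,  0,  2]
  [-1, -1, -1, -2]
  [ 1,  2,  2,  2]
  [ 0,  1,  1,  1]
J_3(1) ⊕ J_1(1)

The characteristic polynomial is
  det(x·I − A) = x^4 - 4*x^3 + 6*x^2 - 4*x + 1 = (x - 1)^4

Eigenvalues and multiplicities (the geometric multiplicity of λ is n − rank(A − λI), which equals the number of Jordan blocks for λ):
  λ = 1: algebraic multiplicity = 4, geometric multiplicity = 2

Determining the block sizes for each eigenvalue:
  λ = 1: with am = 4 and gm = 2, the partition is not yet determined (e.g. several partitions of 4 into 2 parts exist). Let N = A − (1)·I. Computing rank(N^1) = 2, rank(N^2) = 1, rank(N^3) = 0; the number of blocks of size ≥ j is rank(N^{j−1}) − rank(N^j), giving [2, 1, 1]. So we have 1 block(s) of size 3, 1 block(s) of size 1 → block sizes [3, 1]

Assembling the blocks gives a Jordan form
J =
  [1, 1, 0, 0]
  [0, 1, 1, 0]
  [0, 0, 1, 0]
  [0, 0, 0, 1]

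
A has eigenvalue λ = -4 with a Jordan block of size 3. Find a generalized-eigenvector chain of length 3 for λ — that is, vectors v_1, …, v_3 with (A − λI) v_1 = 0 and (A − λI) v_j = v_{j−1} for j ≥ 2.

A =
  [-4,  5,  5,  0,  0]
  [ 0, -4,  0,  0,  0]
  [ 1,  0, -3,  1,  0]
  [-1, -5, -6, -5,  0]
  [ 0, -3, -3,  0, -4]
A Jordan chain for λ = -4 of length 3:
v_1 = (5, 0, 0, -5, -3)ᵀ
v_2 = (0, 0, 1, -1, 0)ᵀ
v_3 = (1, 0, 0, 0, 0)ᵀ

Let N = A − (-4)·I. We want v_3 with N^3 v_3 = 0 but N^2 v_3 ≠ 0; then v_{j-1} := N · v_j for j = 3, …, 2.

Pick v_3 = (1, 0, 0, 0, 0)ᵀ.
Then v_2 = N · v_3 = (0, 0, 1, -1, 0)ᵀ.
Then v_1 = N · v_2 = (5, 0, 0, -5, -3)ᵀ.

Sanity check: (A − (-4)·I) v_1 = (0, 0, 0, 0, 0)ᵀ = 0. ✓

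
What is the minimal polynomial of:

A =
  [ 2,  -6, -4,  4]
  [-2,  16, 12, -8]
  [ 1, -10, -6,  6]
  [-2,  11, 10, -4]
x^2 - 4*x + 4

The characteristic polynomial is χ_A(x) = (x - 2)^4, so the eigenvalues are known. The minimal polynomial is
  m_A(x) = Π_λ (x − λ)^{k_λ}
where k_λ is the size of the *largest* Jordan block for λ (equivalently, the smallest k with (A − λI)^k v = 0 for every generalised eigenvector v of λ).

  λ = 2: largest Jordan block has size 2, contributing (x − 2)^2

So m_A(x) = (x - 2)^2 = x^2 - 4*x + 4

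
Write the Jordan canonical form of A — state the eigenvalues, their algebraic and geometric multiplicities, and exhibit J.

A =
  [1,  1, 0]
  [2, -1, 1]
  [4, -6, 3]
J_3(1)

The characteristic polynomial is
  det(x·I − A) = x^3 - 3*x^2 + 3*x - 1 = (x - 1)^3

Eigenvalues and multiplicities (the geometric multiplicity of λ is n − rank(A − λI), which equals the number of Jordan blocks for λ):
  λ = 1: algebraic multiplicity = 3, geometric multiplicity = 1

Determining the block sizes for each eigenvalue:
  λ = 1: one block (gm = 1), so the single block has size am = 3 → block sizes [3]

Assembling the blocks gives a Jordan form
J =
  [1, 1, 0]
  [0, 1, 1]
  [0, 0, 1]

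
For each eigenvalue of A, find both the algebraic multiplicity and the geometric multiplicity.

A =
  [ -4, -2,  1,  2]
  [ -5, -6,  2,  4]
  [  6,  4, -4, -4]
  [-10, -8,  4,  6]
λ = -2: alg = 4, geom = 2

Step 1 — factor the characteristic polynomial to read off the algebraic multiplicities:
  χ_A(x) = (x + 2)^4

Step 2 — compute geometric multiplicities via the rank-nullity identity g(λ) = n − rank(A − λI):
  rank(A − (-2)·I) = 2, so dim ker(A − (-2)·I) = n − 2 = 2

Summary:
  λ = -2: algebraic multiplicity = 4, geometric multiplicity = 2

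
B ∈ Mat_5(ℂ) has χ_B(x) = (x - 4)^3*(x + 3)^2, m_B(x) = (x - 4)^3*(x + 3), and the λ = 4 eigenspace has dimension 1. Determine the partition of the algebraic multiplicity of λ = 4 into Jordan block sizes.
Block sizes for λ = 4: [3]

Step 1 — from the characteristic polynomial, algebraic multiplicity of λ = 4 is 3. From dim ker(B − (4)·I) = 1, there are exactly 1 Jordan blocks for λ = 4.
Step 2 — from the minimal polynomial, the factor (x − 4)^3 tells us the largest block for λ = 4 has size 3.
Step 3 — with total size 3, 1 blocks, and largest block 3, the block sizes (in nonincreasing order) are [3].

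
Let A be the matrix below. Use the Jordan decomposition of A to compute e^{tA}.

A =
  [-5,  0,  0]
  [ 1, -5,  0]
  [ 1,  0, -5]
e^{tA} =
  [exp(-5*t), 0, 0]
  [t*exp(-5*t), exp(-5*t), 0]
  [t*exp(-5*t), 0, exp(-5*t)]

Strategy: write A = P · J · P⁻¹ where J is a Jordan canonical form, so e^{tA} = P · e^{tJ} · P⁻¹, and e^{tJ} can be computed block-by-block.

A has Jordan form
J =
  [-5,  1,  0]
  [ 0, -5,  0]
  [ 0,  0, -5]
(up to reordering of blocks).

Per-block formulas:
  For a 1×1 block at λ = -5: exp(t · [-5]) = [e^(-5t)].
  For a 2×2 Jordan block J_2(-5): exp(t · J_2(-5)) = e^(-5t)·(I + t·N), where N is the 2×2 nilpotent shift.

After assembling e^{tJ} and conjugating by P, we get:

e^{tA} =
  [exp(-5*t), 0, 0]
  [t*exp(-5*t), exp(-5*t), 0]
  [t*exp(-5*t), 0, exp(-5*t)]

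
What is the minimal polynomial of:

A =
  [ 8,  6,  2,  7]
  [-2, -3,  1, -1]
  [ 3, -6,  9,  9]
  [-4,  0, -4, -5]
x^3 - 6*x^2 + 9*x

The characteristic polynomial is χ_A(x) = x*(x - 3)^3, so the eigenvalues are known. The minimal polynomial is
  m_A(x) = Π_λ (x − λ)^{k_λ}
where k_λ is the size of the *largest* Jordan block for λ (equivalently, the smallest k with (A − λI)^k v = 0 for every generalised eigenvector v of λ).

  λ = 0: largest Jordan block has size 1, contributing (x − 0)
  λ = 3: largest Jordan block has size 2, contributing (x − 3)^2

So m_A(x) = x*(x - 3)^2 = x^3 - 6*x^2 + 9*x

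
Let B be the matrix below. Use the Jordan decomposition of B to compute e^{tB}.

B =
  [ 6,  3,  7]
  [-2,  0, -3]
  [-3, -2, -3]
e^{tB} =
  [-t^2*exp(t) + 5*t*exp(t) + exp(t), -t^2*exp(t) + 3*t*exp(t), -t^2*exp(t) + 7*t*exp(t)]
  [t^2*exp(t)/2 - 2*t*exp(t), t^2*exp(t)/2 - t*exp(t) + exp(t), t^2*exp(t)/2 - 3*t*exp(t)]
  [t^2*exp(t)/2 - 3*t*exp(t), t^2*exp(t)/2 - 2*t*exp(t), t^2*exp(t)/2 - 4*t*exp(t) + exp(t)]

Strategy: write B = P · J · P⁻¹ where J is a Jordan canonical form, so e^{tB} = P · e^{tJ} · P⁻¹, and e^{tJ} can be computed block-by-block.

B has Jordan form
J =
  [1, 1, 0]
  [0, 1, 1]
  [0, 0, 1]
(up to reordering of blocks).

Per-block formulas:
  For a 3×3 Jordan block J_3(1): exp(t · J_3(1)) = e^(1t)·(I + t·N + (t^2/2)·N^2), where N is the 3×3 nilpotent shift.

After assembling e^{tJ} and conjugating by P, we get:

e^{tB} =
  [-t^2*exp(t) + 5*t*exp(t) + exp(t), -t^2*exp(t) + 3*t*exp(t), -t^2*exp(t) + 7*t*exp(t)]
  [t^2*exp(t)/2 - 2*t*exp(t), t^2*exp(t)/2 - t*exp(t) + exp(t), t^2*exp(t)/2 - 3*t*exp(t)]
  [t^2*exp(t)/2 - 3*t*exp(t), t^2*exp(t)/2 - 2*t*exp(t), t^2*exp(t)/2 - 4*t*exp(t) + exp(t)]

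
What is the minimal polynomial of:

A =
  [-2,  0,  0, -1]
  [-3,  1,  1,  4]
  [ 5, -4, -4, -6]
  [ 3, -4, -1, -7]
x^3 + 9*x^2 + 27*x + 27

The characteristic polynomial is χ_A(x) = (x + 3)^4, so the eigenvalues are known. The minimal polynomial is
  m_A(x) = Π_λ (x − λ)^{k_λ}
where k_λ is the size of the *largest* Jordan block for λ (equivalently, the smallest k with (A − λI)^k v = 0 for every generalised eigenvector v of λ).

  λ = -3: largest Jordan block has size 3, contributing (x + 3)^3

So m_A(x) = (x + 3)^3 = x^3 + 9*x^2 + 27*x + 27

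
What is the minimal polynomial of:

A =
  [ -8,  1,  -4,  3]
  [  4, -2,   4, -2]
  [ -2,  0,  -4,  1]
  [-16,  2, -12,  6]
x^2 + 4*x + 4

The characteristic polynomial is χ_A(x) = (x + 2)^4, so the eigenvalues are known. The minimal polynomial is
  m_A(x) = Π_λ (x − λ)^{k_λ}
where k_λ is the size of the *largest* Jordan block for λ (equivalently, the smallest k with (A − λI)^k v = 0 for every generalised eigenvector v of λ).

  λ = -2: largest Jordan block has size 2, contributing (x + 2)^2

So m_A(x) = (x + 2)^2 = x^2 + 4*x + 4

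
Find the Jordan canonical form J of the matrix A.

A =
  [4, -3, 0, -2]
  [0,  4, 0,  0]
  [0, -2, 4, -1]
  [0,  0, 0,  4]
J_2(4) ⊕ J_2(4)

The characteristic polynomial is
  det(x·I − A) = x^4 - 16*x^3 + 96*x^2 - 256*x + 256 = (x - 4)^4

Eigenvalues and multiplicities (the geometric multiplicity of λ is n − rank(A − λI), which equals the number of Jordan blocks for λ):
  λ = 4: algebraic multiplicity = 4, geometric multiplicity = 2

Determining the block sizes for each eigenvalue:
  λ = 4: with am = 4 and gm = 2, the partition is not yet determined (e.g. several partitions of 4 into 2 parts exist). Let N = A − (4)·I. Computing rank(N^1) = 2, rank(N^2) = 0; the number of blocks of size ≥ j is rank(N^{j−1}) − rank(N^j), giving [2, 2]. So we have 2 block(s) of size 2 → block sizes [2, 2]

Assembling the blocks gives a Jordan form
J =
  [4, 1, 0, 0]
  [0, 4, 0, 0]
  [0, 0, 4, 1]
  [0, 0, 0, 4]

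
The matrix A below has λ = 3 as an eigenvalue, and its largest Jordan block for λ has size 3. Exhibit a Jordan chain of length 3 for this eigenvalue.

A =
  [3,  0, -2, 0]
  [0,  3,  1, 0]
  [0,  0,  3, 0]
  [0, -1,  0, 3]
A Jordan chain for λ = 3 of length 3:
v_1 = (0, 0, 0, -1)ᵀ
v_2 = (-2, 1, 0, 0)ᵀ
v_3 = (0, 0, 1, 0)ᵀ

Let N = A − (3)·I. We want v_3 with N^3 v_3 = 0 but N^2 v_3 ≠ 0; then v_{j-1} := N · v_j for j = 3, …, 2.

Pick v_3 = (0, 0, 1, 0)ᵀ.
Then v_2 = N · v_3 = (-2, 1, 0, 0)ᵀ.
Then v_1 = N · v_2 = (0, 0, 0, -1)ᵀ.

Sanity check: (A − (3)·I) v_1 = (0, 0, 0, 0)ᵀ = 0. ✓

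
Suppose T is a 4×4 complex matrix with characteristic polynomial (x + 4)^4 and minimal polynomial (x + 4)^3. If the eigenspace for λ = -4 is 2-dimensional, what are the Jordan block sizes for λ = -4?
Block sizes for λ = -4: [3, 1]

Step 1 — from the characteristic polynomial, algebraic multiplicity of λ = -4 is 4. From dim ker(T − (-4)·I) = 2, there are exactly 2 Jordan blocks for λ = -4.
Step 2 — from the minimal polynomial, the factor (x + 4)^3 tells us the largest block for λ = -4 has size 3.
Step 3 — with total size 4, 2 blocks, and largest block 3, the block sizes (in nonincreasing order) are [3, 1].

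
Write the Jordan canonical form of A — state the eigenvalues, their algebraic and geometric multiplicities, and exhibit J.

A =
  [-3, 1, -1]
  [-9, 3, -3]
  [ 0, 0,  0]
J_2(0) ⊕ J_1(0)

The characteristic polynomial is
  det(x·I − A) = x^3

Eigenvalues and multiplicities (the geometric multiplicity of λ is n − rank(A − λI), which equals the number of Jordan blocks for λ):
  λ = 0: algebraic multiplicity = 3, geometric multiplicity = 2

Determining the block sizes for each eigenvalue:
  λ = 0: 2 blocks summing to 3 forces exactly one block of size 2 and the rest size 1 → block sizes [2, 1]

Assembling the blocks gives a Jordan form
J =
  [0, 1, 0]
  [0, 0, 0]
  [0, 0, 0]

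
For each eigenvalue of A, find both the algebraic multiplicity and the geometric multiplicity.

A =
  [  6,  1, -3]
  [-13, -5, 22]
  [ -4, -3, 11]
λ = 4: alg = 3, geom = 1

Step 1 — factor the characteristic polynomial to read off the algebraic multiplicities:
  χ_A(x) = (x - 4)^3

Step 2 — compute geometric multiplicities via the rank-nullity identity g(λ) = n − rank(A − λI):
  rank(A − (4)·I) = 2, so dim ker(A − (4)·I) = n − 2 = 1

Summary:
  λ = 4: algebraic multiplicity = 3, geometric multiplicity = 1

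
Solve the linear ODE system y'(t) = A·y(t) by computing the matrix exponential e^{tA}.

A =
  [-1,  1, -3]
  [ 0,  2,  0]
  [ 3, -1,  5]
e^{tA} =
  [-3*t*exp(2*t) + exp(2*t), t*exp(2*t), -3*t*exp(2*t)]
  [0, exp(2*t), 0]
  [3*t*exp(2*t), -t*exp(2*t), 3*t*exp(2*t) + exp(2*t)]

Strategy: write A = P · J · P⁻¹ where J is a Jordan canonical form, so e^{tA} = P · e^{tJ} · P⁻¹, and e^{tJ} can be computed block-by-block.

A has Jordan form
J =
  [2, 1, 0]
  [0, 2, 0]
  [0, 0, 2]
(up to reordering of blocks).

Per-block formulas:
  For a 1×1 block at λ = 2: exp(t · [2]) = [e^(2t)].
  For a 2×2 Jordan block J_2(2): exp(t · J_2(2)) = e^(2t)·(I + t·N), where N is the 2×2 nilpotent shift.

After assembling e^{tJ} and conjugating by P, we get:

e^{tA} =
  [-3*t*exp(2*t) + exp(2*t), t*exp(2*t), -3*t*exp(2*t)]
  [0, exp(2*t), 0]
  [3*t*exp(2*t), -t*exp(2*t), 3*t*exp(2*t) + exp(2*t)]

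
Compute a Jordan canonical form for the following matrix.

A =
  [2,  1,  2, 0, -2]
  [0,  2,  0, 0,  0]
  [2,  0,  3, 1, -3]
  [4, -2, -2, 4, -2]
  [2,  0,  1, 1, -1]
J_2(2) ⊕ J_2(2) ⊕ J_1(2)

The characteristic polynomial is
  det(x·I − A) = x^5 - 10*x^4 + 40*x^3 - 80*x^2 + 80*x - 32 = (x - 2)^5

Eigenvalues and multiplicities (the geometric multiplicity of λ is n − rank(A − λI), which equals the number of Jordan blocks for λ):
  λ = 2: algebraic multiplicity = 5, geometric multiplicity = 3

Determining the block sizes for each eigenvalue:
  λ = 2: with am = 5 and gm = 3, the partition is not yet determined (e.g. several partitions of 5 into 3 parts exist). Let N = A − (2)·I. Computing rank(N^1) = 2, rank(N^2) = 0; the number of blocks of size ≥ j is rank(N^{j−1}) − rank(N^j), giving [3, 2]. So we have 2 block(s) of size 2, 1 block(s) of size 1 → block sizes [2, 2, 1]

Assembling the blocks gives a Jordan form
J =
  [2, 1, 0, 0, 0]
  [0, 2, 0, 0, 0]
  [0, 0, 2, 1, 0]
  [0, 0, 0, 2, 0]
  [0, 0, 0, 0, 2]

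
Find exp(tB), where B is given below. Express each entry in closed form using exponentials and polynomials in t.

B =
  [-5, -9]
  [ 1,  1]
e^{tB} =
  [-3*t*exp(-2*t) + exp(-2*t), -9*t*exp(-2*t)]
  [t*exp(-2*t), 3*t*exp(-2*t) + exp(-2*t)]

Strategy: write B = P · J · P⁻¹ where J is a Jordan canonical form, so e^{tB} = P · e^{tJ} · P⁻¹, and e^{tJ} can be computed block-by-block.

B has Jordan form
J =
  [-2,  1]
  [ 0, -2]
(up to reordering of blocks).

Per-block formulas:
  For a 2×2 Jordan block J_2(-2): exp(t · J_2(-2)) = e^(-2t)·(I + t·N), where N is the 2×2 nilpotent shift.

After assembling e^{tJ} and conjugating by P, we get:

e^{tB} =
  [-3*t*exp(-2*t) + exp(-2*t), -9*t*exp(-2*t)]
  [t*exp(-2*t), 3*t*exp(-2*t) + exp(-2*t)]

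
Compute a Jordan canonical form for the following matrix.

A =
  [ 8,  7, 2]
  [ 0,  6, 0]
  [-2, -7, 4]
J_2(6) ⊕ J_1(6)

The characteristic polynomial is
  det(x·I − A) = x^3 - 18*x^2 + 108*x - 216 = (x - 6)^3

Eigenvalues and multiplicities (the geometric multiplicity of λ is n − rank(A − λI), which equals the number of Jordan blocks for λ):
  λ = 6: algebraic multiplicity = 3, geometric multiplicity = 2

Determining the block sizes for each eigenvalue:
  λ = 6: 2 blocks summing to 3 forces exactly one block of size 2 and the rest size 1 → block sizes [2, 1]

Assembling the blocks gives a Jordan form
J =
  [6, 1, 0]
  [0, 6, 0]
  [0, 0, 6]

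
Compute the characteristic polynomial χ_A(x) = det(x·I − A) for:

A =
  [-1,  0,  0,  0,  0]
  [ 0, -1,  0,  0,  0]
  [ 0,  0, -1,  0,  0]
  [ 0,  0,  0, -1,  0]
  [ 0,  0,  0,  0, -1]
x^5 + 5*x^4 + 10*x^3 + 10*x^2 + 5*x + 1

Expanding det(x·I − A) (e.g. by cofactor expansion or by noting that A is similar to its Jordan form J, which has the same characteristic polynomial as A) gives
  χ_A(x) = x^5 + 5*x^4 + 10*x^3 + 10*x^2 + 5*x + 1
which factors as (x + 1)^5. The eigenvalues (with algebraic multiplicities) are λ = -1 with multiplicity 5.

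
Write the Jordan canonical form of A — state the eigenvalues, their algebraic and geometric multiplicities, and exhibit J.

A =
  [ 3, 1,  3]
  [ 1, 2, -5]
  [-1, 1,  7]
J_3(4)

The characteristic polynomial is
  det(x·I − A) = x^3 - 12*x^2 + 48*x - 64 = (x - 4)^3

Eigenvalues and multiplicities (the geometric multiplicity of λ is n − rank(A − λI), which equals the number of Jordan blocks for λ):
  λ = 4: algebraic multiplicity = 3, geometric multiplicity = 1

Determining the block sizes for each eigenvalue:
  λ = 4: one block (gm = 1), so the single block has size am = 3 → block sizes [3]

Assembling the blocks gives a Jordan form
J =
  [4, 1, 0]
  [0, 4, 1]
  [0, 0, 4]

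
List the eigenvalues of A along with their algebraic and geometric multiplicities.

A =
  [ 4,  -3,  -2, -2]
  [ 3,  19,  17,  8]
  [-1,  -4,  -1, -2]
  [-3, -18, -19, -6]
λ = 4: alg = 4, geom = 2

Step 1 — factor the characteristic polynomial to read off the algebraic multiplicities:
  χ_A(x) = (x - 4)^4

Step 2 — compute geometric multiplicities via the rank-nullity identity g(λ) = n − rank(A − λI):
  rank(A − (4)·I) = 2, so dim ker(A − (4)·I) = n − 2 = 2

Summary:
  λ = 4: algebraic multiplicity = 4, geometric multiplicity = 2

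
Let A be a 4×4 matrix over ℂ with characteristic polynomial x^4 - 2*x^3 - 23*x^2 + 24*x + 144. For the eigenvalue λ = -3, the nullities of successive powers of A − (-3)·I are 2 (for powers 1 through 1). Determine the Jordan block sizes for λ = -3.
Block sizes for λ = -3: [1, 1]

From the dimensions of kernels of powers, the number of Jordan blocks of size at least j is d_j − d_{j−1} where d_j = dim ker(N^j) (with d_0 = 0). Computing the differences gives [2].
The number of blocks of size exactly k is (#blocks of size ≥ k) − (#blocks of size ≥ k + 1), so the partition is: 2 block(s) of size 1.
In nonincreasing order the block sizes are [1, 1].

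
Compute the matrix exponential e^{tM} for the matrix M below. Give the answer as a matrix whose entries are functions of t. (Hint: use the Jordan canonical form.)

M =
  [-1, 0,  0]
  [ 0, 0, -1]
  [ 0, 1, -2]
e^{tM} =
  [exp(-t), 0, 0]
  [0, t*exp(-t) + exp(-t), -t*exp(-t)]
  [0, t*exp(-t), -t*exp(-t) + exp(-t)]

Strategy: write M = P · J · P⁻¹ where J is a Jordan canonical form, so e^{tM} = P · e^{tJ} · P⁻¹, and e^{tJ} can be computed block-by-block.

M has Jordan form
J =
  [-1,  1,  0]
  [ 0, -1,  0]
  [ 0,  0, -1]
(up to reordering of blocks).

Per-block formulas:
  For a 2×2 Jordan block J_2(-1): exp(t · J_2(-1)) = e^(-1t)·(I + t·N), where N is the 2×2 nilpotent shift.
  For a 1×1 block at λ = -1: exp(t · [-1]) = [e^(-1t)].

After assembling e^{tJ} and conjugating by P, we get:

e^{tM} =
  [exp(-t), 0, 0]
  [0, t*exp(-t) + exp(-t), -t*exp(-t)]
  [0, t*exp(-t), -t*exp(-t) + exp(-t)]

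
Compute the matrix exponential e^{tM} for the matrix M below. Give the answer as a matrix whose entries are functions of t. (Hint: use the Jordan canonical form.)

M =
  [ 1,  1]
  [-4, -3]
e^{tM} =
  [2*t*exp(-t) + exp(-t), t*exp(-t)]
  [-4*t*exp(-t), -2*t*exp(-t) + exp(-t)]

Strategy: write M = P · J · P⁻¹ where J is a Jordan canonical form, so e^{tM} = P · e^{tJ} · P⁻¹, and e^{tJ} can be computed block-by-block.

M has Jordan form
J =
  [-1,  1]
  [ 0, -1]
(up to reordering of blocks).

Per-block formulas:
  For a 2×2 Jordan block J_2(-1): exp(t · J_2(-1)) = e^(-1t)·(I + t·N), where N is the 2×2 nilpotent shift.

After assembling e^{tJ} and conjugating by P, we get:

e^{tM} =
  [2*t*exp(-t) + exp(-t), t*exp(-t)]
  [-4*t*exp(-t), -2*t*exp(-t) + exp(-t)]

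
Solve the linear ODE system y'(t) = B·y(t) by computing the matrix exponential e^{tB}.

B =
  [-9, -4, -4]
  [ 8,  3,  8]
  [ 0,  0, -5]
e^{tB} =
  [-exp(-t) + 2*exp(-5*t), -exp(-t) + exp(-5*t), -exp(-t) + exp(-5*t)]
  [2*exp(-t) - 2*exp(-5*t), 2*exp(-t) - exp(-5*t), 2*exp(-t) - 2*exp(-5*t)]
  [0, 0, exp(-5*t)]

Strategy: write B = P · J · P⁻¹ where J is a Jordan canonical form, so e^{tB} = P · e^{tJ} · P⁻¹, and e^{tJ} can be computed block-by-block.

B has Jordan form
J =
  [-5,  0,  0]
  [ 0, -5,  0]
  [ 0,  0, -1]
(up to reordering of blocks).

Per-block formulas:
  For a 1×1 block at λ = -1: exp(t · [-1]) = [e^(-1t)].
  For a 1×1 block at λ = -5: exp(t · [-5]) = [e^(-5t)].

After assembling e^{tJ} and conjugating by P, we get:

e^{tB} =
  [-exp(-t) + 2*exp(-5*t), -exp(-t) + exp(-5*t), -exp(-t) + exp(-5*t)]
  [2*exp(-t) - 2*exp(-5*t), 2*exp(-t) - exp(-5*t), 2*exp(-t) - 2*exp(-5*t)]
  [0, 0, exp(-5*t)]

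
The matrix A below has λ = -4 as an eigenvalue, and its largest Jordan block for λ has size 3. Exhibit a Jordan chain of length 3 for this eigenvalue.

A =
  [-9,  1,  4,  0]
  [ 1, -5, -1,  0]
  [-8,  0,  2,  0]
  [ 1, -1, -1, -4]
A Jordan chain for λ = -4 of length 3:
v_1 = (-6, 2, -8, 2)ᵀ
v_2 = (-5, 1, -8, 1)ᵀ
v_3 = (1, 0, 0, 0)ᵀ

Let N = A − (-4)·I. We want v_3 with N^3 v_3 = 0 but N^2 v_3 ≠ 0; then v_{j-1} := N · v_j for j = 3, …, 2.

Pick v_3 = (1, 0, 0, 0)ᵀ.
Then v_2 = N · v_3 = (-5, 1, -8, 1)ᵀ.
Then v_1 = N · v_2 = (-6, 2, -8, 2)ᵀ.

Sanity check: (A − (-4)·I) v_1 = (0, 0, 0, 0)ᵀ = 0. ✓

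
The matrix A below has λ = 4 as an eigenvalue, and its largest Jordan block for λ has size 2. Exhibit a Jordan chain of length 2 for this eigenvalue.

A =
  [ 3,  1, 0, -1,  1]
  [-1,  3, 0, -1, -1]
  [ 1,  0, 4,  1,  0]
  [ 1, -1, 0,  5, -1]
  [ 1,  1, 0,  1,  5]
A Jordan chain for λ = 4 of length 2:
v_1 = (-1, -1, 1, 1, 1)ᵀ
v_2 = (1, 0, 0, 0, 0)ᵀ

Let N = A − (4)·I. We want v_2 with N^2 v_2 = 0 but N^1 v_2 ≠ 0; then v_{j-1} := N · v_j for j = 2, …, 2.

Pick v_2 = (1, 0, 0, 0, 0)ᵀ.
Then v_1 = N · v_2 = (-1, -1, 1, 1, 1)ᵀ.

Sanity check: (A − (4)·I) v_1 = (0, 0, 0, 0, 0)ᵀ = 0. ✓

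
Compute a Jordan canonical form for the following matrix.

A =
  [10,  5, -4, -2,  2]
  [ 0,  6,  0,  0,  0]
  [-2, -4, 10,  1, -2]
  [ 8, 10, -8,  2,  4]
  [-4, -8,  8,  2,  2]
J_2(6) ⊕ J_2(6) ⊕ J_1(6)

The characteristic polynomial is
  det(x·I − A) = x^5 - 30*x^4 + 360*x^3 - 2160*x^2 + 6480*x - 7776 = (x - 6)^5

Eigenvalues and multiplicities (the geometric multiplicity of λ is n − rank(A − λI), which equals the number of Jordan blocks for λ):
  λ = 6: algebraic multiplicity = 5, geometric multiplicity = 3

Determining the block sizes for each eigenvalue:
  λ = 6: with am = 5 and gm = 3, the partition is not yet determined (e.g. several partitions of 5 into 3 parts exist). Let N = A − (6)·I. Computing rank(N^1) = 2, rank(N^2) = 0; the number of blocks of size ≥ j is rank(N^{j−1}) − rank(N^j), giving [3, 2]. So we have 2 block(s) of size 2, 1 block(s) of size 1 → block sizes [2, 2, 1]

Assembling the blocks gives a Jordan form
J =
  [6, 1, 0, 0, 0]
  [0, 6, 0, 0, 0]
  [0, 0, 6, 1, 0]
  [0, 0, 0, 6, 0]
  [0, 0, 0, 0, 6]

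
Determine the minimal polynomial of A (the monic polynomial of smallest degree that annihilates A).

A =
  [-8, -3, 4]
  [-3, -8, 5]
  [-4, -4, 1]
x^3 + 15*x^2 + 75*x + 125

The characteristic polynomial is χ_A(x) = (x + 5)^3, so the eigenvalues are known. The minimal polynomial is
  m_A(x) = Π_λ (x − λ)^{k_λ}
where k_λ is the size of the *largest* Jordan block for λ (equivalently, the smallest k with (A − λI)^k v = 0 for every generalised eigenvector v of λ).

  λ = -5: largest Jordan block has size 3, contributing (x + 5)^3

So m_A(x) = (x + 5)^3 = x^3 + 15*x^2 + 75*x + 125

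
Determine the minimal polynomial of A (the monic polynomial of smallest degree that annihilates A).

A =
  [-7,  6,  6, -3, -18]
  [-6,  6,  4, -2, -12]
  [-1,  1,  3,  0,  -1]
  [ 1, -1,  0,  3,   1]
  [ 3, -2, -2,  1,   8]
x^3 - 8*x^2 + 21*x - 18

The characteristic polynomial is χ_A(x) = (x - 3)^3*(x - 2)^2, so the eigenvalues are known. The minimal polynomial is
  m_A(x) = Π_λ (x − λ)^{k_λ}
where k_λ is the size of the *largest* Jordan block for λ (equivalently, the smallest k with (A − λI)^k v = 0 for every generalised eigenvector v of λ).

  λ = 2: largest Jordan block has size 1, contributing (x − 2)
  λ = 3: largest Jordan block has size 2, contributing (x − 3)^2

So m_A(x) = (x - 3)^2*(x - 2) = x^3 - 8*x^2 + 21*x - 18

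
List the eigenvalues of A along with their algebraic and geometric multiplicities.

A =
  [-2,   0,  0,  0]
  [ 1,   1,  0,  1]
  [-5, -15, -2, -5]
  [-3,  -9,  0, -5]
λ = -2: alg = 4, geom = 3

Step 1 — factor the characteristic polynomial to read off the algebraic multiplicities:
  χ_A(x) = (x + 2)^4

Step 2 — compute geometric multiplicities via the rank-nullity identity g(λ) = n − rank(A − λI):
  rank(A − (-2)·I) = 1, so dim ker(A − (-2)·I) = n − 1 = 3

Summary:
  λ = -2: algebraic multiplicity = 4, geometric multiplicity = 3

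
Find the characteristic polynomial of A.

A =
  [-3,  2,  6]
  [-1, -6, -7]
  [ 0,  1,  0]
x^3 + 9*x^2 + 27*x + 27

Expanding det(x·I − A) (e.g. by cofactor expansion or by noting that A is similar to its Jordan form J, which has the same characteristic polynomial as A) gives
  χ_A(x) = x^3 + 9*x^2 + 27*x + 27
which factors as (x + 3)^3. The eigenvalues (with algebraic multiplicities) are λ = -3 with multiplicity 3.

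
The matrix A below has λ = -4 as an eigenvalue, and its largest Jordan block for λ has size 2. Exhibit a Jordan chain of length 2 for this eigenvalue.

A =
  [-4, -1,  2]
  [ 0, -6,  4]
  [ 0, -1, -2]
A Jordan chain for λ = -4 of length 2:
v_1 = (-1, -2, -1)ᵀ
v_2 = (0, 1, 0)ᵀ

Let N = A − (-4)·I. We want v_2 with N^2 v_2 = 0 but N^1 v_2 ≠ 0; then v_{j-1} := N · v_j for j = 2, …, 2.

Pick v_2 = (0, 1, 0)ᵀ.
Then v_1 = N · v_2 = (-1, -2, -1)ᵀ.

Sanity check: (A − (-4)·I) v_1 = (0, 0, 0)ᵀ = 0. ✓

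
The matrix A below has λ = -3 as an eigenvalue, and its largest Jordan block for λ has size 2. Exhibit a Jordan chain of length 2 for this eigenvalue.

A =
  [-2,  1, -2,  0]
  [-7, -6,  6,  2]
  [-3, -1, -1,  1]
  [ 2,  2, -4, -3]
A Jordan chain for λ = -3 of length 2:
v_1 = (1, -7, -3, 2)ᵀ
v_2 = (1, 0, 0, 0)ᵀ

Let N = A − (-3)·I. We want v_2 with N^2 v_2 = 0 but N^1 v_2 ≠ 0; then v_{j-1} := N · v_j for j = 2, …, 2.

Pick v_2 = (1, 0, 0, 0)ᵀ.
Then v_1 = N · v_2 = (1, -7, -3, 2)ᵀ.

Sanity check: (A − (-3)·I) v_1 = (0, 0, 0, 0)ᵀ = 0. ✓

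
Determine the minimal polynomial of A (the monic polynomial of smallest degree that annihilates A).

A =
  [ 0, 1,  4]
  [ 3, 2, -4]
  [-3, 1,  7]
x^2 - 6*x + 9

The characteristic polynomial is χ_A(x) = (x - 3)^3, so the eigenvalues are known. The minimal polynomial is
  m_A(x) = Π_λ (x − λ)^{k_λ}
where k_λ is the size of the *largest* Jordan block for λ (equivalently, the smallest k with (A − λI)^k v = 0 for every generalised eigenvector v of λ).

  λ = 3: largest Jordan block has size 2, contributing (x − 3)^2

So m_A(x) = (x - 3)^2 = x^2 - 6*x + 9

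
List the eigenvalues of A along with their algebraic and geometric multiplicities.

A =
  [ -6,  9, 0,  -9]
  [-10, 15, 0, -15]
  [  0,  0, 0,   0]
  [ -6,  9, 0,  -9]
λ = 0: alg = 4, geom = 3

Step 1 — factor the characteristic polynomial to read off the algebraic multiplicities:
  χ_A(x) = x^4

Step 2 — compute geometric multiplicities via the rank-nullity identity g(λ) = n − rank(A − λI):
  rank(A − (0)·I) = 1, so dim ker(A − (0)·I) = n − 1 = 3

Summary:
  λ = 0: algebraic multiplicity = 4, geometric multiplicity = 3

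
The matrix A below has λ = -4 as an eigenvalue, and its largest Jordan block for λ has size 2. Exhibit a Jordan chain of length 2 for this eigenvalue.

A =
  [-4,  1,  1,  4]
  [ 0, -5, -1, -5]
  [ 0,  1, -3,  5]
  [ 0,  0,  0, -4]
A Jordan chain for λ = -4 of length 2:
v_1 = (1, -1, 1, 0)ᵀ
v_2 = (0, 1, 0, 0)ᵀ

Let N = A − (-4)·I. We want v_2 with N^2 v_2 = 0 but N^1 v_2 ≠ 0; then v_{j-1} := N · v_j for j = 2, …, 2.

Pick v_2 = (0, 1, 0, 0)ᵀ.
Then v_1 = N · v_2 = (1, -1, 1, 0)ᵀ.

Sanity check: (A − (-4)·I) v_1 = (0, 0, 0, 0)ᵀ = 0. ✓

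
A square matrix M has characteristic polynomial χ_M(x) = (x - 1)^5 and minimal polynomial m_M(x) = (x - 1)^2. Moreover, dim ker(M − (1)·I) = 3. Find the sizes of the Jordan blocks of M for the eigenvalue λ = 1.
Block sizes for λ = 1: [2, 2, 1]

Step 1 — from the characteristic polynomial, algebraic multiplicity of λ = 1 is 5. From dim ker(M − (1)·I) = 3, there are exactly 3 Jordan blocks for λ = 1.
Step 2 — from the minimal polynomial, the factor (x − 1)^2 tells us the largest block for λ = 1 has size 2.
Step 3 — with total size 5, 3 blocks, and largest block 2, the block sizes (in nonincreasing order) are [2, 2, 1].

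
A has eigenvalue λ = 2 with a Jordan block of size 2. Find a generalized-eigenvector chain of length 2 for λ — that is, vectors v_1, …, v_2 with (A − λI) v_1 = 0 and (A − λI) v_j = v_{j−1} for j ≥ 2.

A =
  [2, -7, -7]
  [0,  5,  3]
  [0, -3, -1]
A Jordan chain for λ = 2 of length 2:
v_1 = (-7, 3, -3)ᵀ
v_2 = (0, 1, 0)ᵀ

Let N = A − (2)·I. We want v_2 with N^2 v_2 = 0 but N^1 v_2 ≠ 0; then v_{j-1} := N · v_j for j = 2, …, 2.

Pick v_2 = (0, 1, 0)ᵀ.
Then v_1 = N · v_2 = (-7, 3, -3)ᵀ.

Sanity check: (A − (2)·I) v_1 = (0, 0, 0)ᵀ = 0. ✓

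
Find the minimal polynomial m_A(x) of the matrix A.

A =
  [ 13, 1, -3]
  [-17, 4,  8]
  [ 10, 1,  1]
x^3 - 18*x^2 + 108*x - 216

The characteristic polynomial is χ_A(x) = (x - 6)^3, so the eigenvalues are known. The minimal polynomial is
  m_A(x) = Π_λ (x − λ)^{k_λ}
where k_λ is the size of the *largest* Jordan block for λ (equivalently, the smallest k with (A − λI)^k v = 0 for every generalised eigenvector v of λ).

  λ = 6: largest Jordan block has size 3, contributing (x − 6)^3

So m_A(x) = (x - 6)^3 = x^3 - 18*x^2 + 108*x - 216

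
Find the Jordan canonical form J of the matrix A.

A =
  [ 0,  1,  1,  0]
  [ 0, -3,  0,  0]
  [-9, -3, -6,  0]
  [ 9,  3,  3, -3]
J_2(-3) ⊕ J_1(-3) ⊕ J_1(-3)

The characteristic polynomial is
  det(x·I − A) = x^4 + 12*x^3 + 54*x^2 + 108*x + 81 = (x + 3)^4

Eigenvalues and multiplicities (the geometric multiplicity of λ is n − rank(A − λI), which equals the number of Jordan blocks for λ):
  λ = -3: algebraic multiplicity = 4, geometric multiplicity = 3

Determining the block sizes for each eigenvalue:
  λ = -3: 3 blocks summing to 4 forces exactly one block of size 2 and the rest size 1 → block sizes [2, 1, 1]

Assembling the blocks gives a Jordan form
J =
  [-3,  1,  0,  0]
  [ 0, -3,  0,  0]
  [ 0,  0, -3,  0]
  [ 0,  0,  0, -3]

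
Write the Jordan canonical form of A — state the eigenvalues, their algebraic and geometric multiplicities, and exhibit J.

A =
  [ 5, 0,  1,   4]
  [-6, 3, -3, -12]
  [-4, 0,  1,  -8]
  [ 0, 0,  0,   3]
J_2(3) ⊕ J_1(3) ⊕ J_1(3)

The characteristic polynomial is
  det(x·I − A) = x^4 - 12*x^3 + 54*x^2 - 108*x + 81 = (x - 3)^4

Eigenvalues and multiplicities (the geometric multiplicity of λ is n − rank(A − λI), which equals the number of Jordan blocks for λ):
  λ = 3: algebraic multiplicity = 4, geometric multiplicity = 3

Determining the block sizes for each eigenvalue:
  λ = 3: 3 blocks summing to 4 forces exactly one block of size 2 and the rest size 1 → block sizes [2, 1, 1]

Assembling the blocks gives a Jordan form
J =
  [3, 1, 0, 0]
  [0, 3, 0, 0]
  [0, 0, 3, 0]
  [0, 0, 0, 3]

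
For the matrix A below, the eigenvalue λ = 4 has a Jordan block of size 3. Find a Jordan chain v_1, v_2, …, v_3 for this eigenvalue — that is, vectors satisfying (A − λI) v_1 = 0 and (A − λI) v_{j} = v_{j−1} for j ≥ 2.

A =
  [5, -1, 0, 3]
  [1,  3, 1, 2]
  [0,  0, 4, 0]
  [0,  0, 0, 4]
A Jordan chain for λ = 4 of length 3:
v_1 = (-1, -1, 0, 0)ᵀ
v_2 = (0, 1, 0, 0)ᵀ
v_3 = (0, 0, 1, 0)ᵀ

Let N = A − (4)·I. We want v_3 with N^3 v_3 = 0 but N^2 v_3 ≠ 0; then v_{j-1} := N · v_j for j = 3, …, 2.

Pick v_3 = (0, 0, 1, 0)ᵀ.
Then v_2 = N · v_3 = (0, 1, 0, 0)ᵀ.
Then v_1 = N · v_2 = (-1, -1, 0, 0)ᵀ.

Sanity check: (A − (4)·I) v_1 = (0, 0, 0, 0)ᵀ = 0. ✓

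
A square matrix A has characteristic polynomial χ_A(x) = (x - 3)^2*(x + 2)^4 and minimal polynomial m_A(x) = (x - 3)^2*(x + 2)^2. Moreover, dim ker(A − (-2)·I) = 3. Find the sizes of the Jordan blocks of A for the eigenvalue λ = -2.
Block sizes for λ = -2: [2, 1, 1]

Step 1 — from the characteristic polynomial, algebraic multiplicity of λ = -2 is 4. From dim ker(A − (-2)·I) = 3, there are exactly 3 Jordan blocks for λ = -2.
Step 2 — from the minimal polynomial, the factor (x + 2)^2 tells us the largest block for λ = -2 has size 2.
Step 3 — with total size 4, 3 blocks, and largest block 2, the block sizes (in nonincreasing order) are [2, 1, 1].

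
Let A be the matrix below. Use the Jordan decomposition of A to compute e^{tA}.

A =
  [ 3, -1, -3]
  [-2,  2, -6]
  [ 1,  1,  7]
e^{tA} =
  [-t*exp(4*t) + exp(4*t), -t*exp(4*t), -3*t*exp(4*t)]
  [-2*t*exp(4*t), -2*t*exp(4*t) + exp(4*t), -6*t*exp(4*t)]
  [t*exp(4*t), t*exp(4*t), 3*t*exp(4*t) + exp(4*t)]

Strategy: write A = P · J · P⁻¹ where J is a Jordan canonical form, so e^{tA} = P · e^{tJ} · P⁻¹, and e^{tJ} can be computed block-by-block.

A has Jordan form
J =
  [4, 1, 0]
  [0, 4, 0]
  [0, 0, 4]
(up to reordering of blocks).

Per-block formulas:
  For a 1×1 block at λ = 4: exp(t · [4]) = [e^(4t)].
  For a 2×2 Jordan block J_2(4): exp(t · J_2(4)) = e^(4t)·(I + t·N), where N is the 2×2 nilpotent shift.

After assembling e^{tJ} and conjugating by P, we get:

e^{tA} =
  [-t*exp(4*t) + exp(4*t), -t*exp(4*t), -3*t*exp(4*t)]
  [-2*t*exp(4*t), -2*t*exp(4*t) + exp(4*t), -6*t*exp(4*t)]
  [t*exp(4*t), t*exp(4*t), 3*t*exp(4*t) + exp(4*t)]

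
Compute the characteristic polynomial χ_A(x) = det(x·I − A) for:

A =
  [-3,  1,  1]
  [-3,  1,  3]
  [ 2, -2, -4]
x^3 + 6*x^2 + 12*x + 8

Expanding det(x·I − A) (e.g. by cofactor expansion or by noting that A is similar to its Jordan form J, which has the same characteristic polynomial as A) gives
  χ_A(x) = x^3 + 6*x^2 + 12*x + 8
which factors as (x + 2)^3. The eigenvalues (with algebraic multiplicities) are λ = -2 with multiplicity 3.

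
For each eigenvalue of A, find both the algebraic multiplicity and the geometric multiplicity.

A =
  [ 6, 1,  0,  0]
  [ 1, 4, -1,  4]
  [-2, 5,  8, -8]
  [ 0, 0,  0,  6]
λ = 6: alg = 4, geom = 2

Step 1 — factor the characteristic polynomial to read off the algebraic multiplicities:
  χ_A(x) = (x - 6)^4

Step 2 — compute geometric multiplicities via the rank-nullity identity g(λ) = n − rank(A − λI):
  rank(A − (6)·I) = 2, so dim ker(A − (6)·I) = n − 2 = 2

Summary:
  λ = 6: algebraic multiplicity = 4, geometric multiplicity = 2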